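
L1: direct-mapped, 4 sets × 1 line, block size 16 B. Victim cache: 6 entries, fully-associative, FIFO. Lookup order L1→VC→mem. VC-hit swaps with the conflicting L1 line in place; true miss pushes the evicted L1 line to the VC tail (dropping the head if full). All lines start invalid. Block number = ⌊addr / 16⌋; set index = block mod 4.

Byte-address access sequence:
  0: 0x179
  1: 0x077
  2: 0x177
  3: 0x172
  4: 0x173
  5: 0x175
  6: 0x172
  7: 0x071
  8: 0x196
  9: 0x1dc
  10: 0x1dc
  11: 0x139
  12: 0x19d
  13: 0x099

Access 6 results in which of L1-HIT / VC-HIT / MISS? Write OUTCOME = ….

OUTCOME = L1-HIT

0: 0x179 (blk 23, set 3) → MISS  vc=[]
1: 0x77 (blk 7, set 3) → MISS  vc=[23]
2: 0x177 (blk 23, set 3) → VC-HIT  vc=[7]
3: 0x172 (blk 23, set 3) → L1-HIT  vc=[7]
4: 0x173 (blk 23, set 3) → L1-HIT  vc=[7]
5: 0x175 (blk 23, set 3) → L1-HIT  vc=[7]
6: 0x172 (blk 23, set 3) → L1-HIT  vc=[7]
7: 0x71 (blk 7, set 3) → VC-HIT  vc=[23]
8: 0x196 (blk 25, set 1) → MISS  vc=[23]
9: 0x1dc (blk 29, set 1) → MISS  vc=[23, 25]
10: 0x1dc (blk 29, set 1) → L1-HIT  vc=[23, 25]
11: 0x139 (blk 19, set 3) → MISS  vc=[23, 25, 7]
12: 0x19d (blk 25, set 1) → VC-HIT  vc=[23, 29, 7]
13: 0x99 (blk 9, set 1) → MISS  vc=[23, 29, 7, 25]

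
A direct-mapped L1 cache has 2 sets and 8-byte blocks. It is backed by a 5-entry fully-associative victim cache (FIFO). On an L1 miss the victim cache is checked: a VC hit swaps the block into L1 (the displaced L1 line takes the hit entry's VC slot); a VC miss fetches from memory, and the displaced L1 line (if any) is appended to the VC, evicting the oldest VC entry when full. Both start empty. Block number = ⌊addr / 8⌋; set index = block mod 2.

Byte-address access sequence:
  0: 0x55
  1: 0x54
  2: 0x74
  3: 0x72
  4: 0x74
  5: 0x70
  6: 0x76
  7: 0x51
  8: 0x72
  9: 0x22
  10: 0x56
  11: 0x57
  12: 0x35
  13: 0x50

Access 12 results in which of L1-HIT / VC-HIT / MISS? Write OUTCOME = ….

OUTCOME = MISS

0: 0x55 (blk 10, set 0) → MISS  vc=[]
1: 0x54 (blk 10, set 0) → L1-HIT  vc=[]
2: 0x74 (blk 14, set 0) → MISS  vc=[10]
3: 0x72 (blk 14, set 0) → L1-HIT  vc=[10]
4: 0x74 (blk 14, set 0) → L1-HIT  vc=[10]
5: 0x70 (blk 14, set 0) → L1-HIT  vc=[10]
6: 0x76 (blk 14, set 0) → L1-HIT  vc=[10]
7: 0x51 (blk 10, set 0) → VC-HIT  vc=[14]
8: 0x72 (blk 14, set 0) → VC-HIT  vc=[10]
9: 0x22 (blk 4, set 0) → MISS  vc=[10, 14]
10: 0x56 (blk 10, set 0) → VC-HIT  vc=[4, 14]
11: 0x57 (blk 10, set 0) → L1-HIT  vc=[4, 14]
12: 0x35 (blk 6, set 0) → MISS  vc=[4, 14, 10]
13: 0x50 (blk 10, set 0) → VC-HIT  vc=[4, 14, 6]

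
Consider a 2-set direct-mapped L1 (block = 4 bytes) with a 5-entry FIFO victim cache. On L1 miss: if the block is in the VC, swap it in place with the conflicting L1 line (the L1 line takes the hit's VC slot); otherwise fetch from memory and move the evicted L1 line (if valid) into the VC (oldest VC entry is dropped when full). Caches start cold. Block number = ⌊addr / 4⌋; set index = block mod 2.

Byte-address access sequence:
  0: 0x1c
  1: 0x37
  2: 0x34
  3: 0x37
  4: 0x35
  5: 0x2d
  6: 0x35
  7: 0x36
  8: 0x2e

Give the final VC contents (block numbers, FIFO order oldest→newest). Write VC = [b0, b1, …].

#0 0x1c→b7/s1 MISS; vc=[]
#1 0x37→b13/s1 MISS; vc=[7]
#2 0x34→b13/s1 L1-HIT; vc=[7]
#3 0x37→b13/s1 L1-HIT; vc=[7]
#4 0x35→b13/s1 L1-HIT; vc=[7]
#5 0x2d→b11/s1 MISS; vc=[7,13]
#6 0x35→b13/s1 VC-HIT; vc=[7,11]
#7 0x36→b13/s1 L1-HIT; vc=[7,11]
#8 0x2e→b11/s1 VC-HIT; vc=[7,13]

VC = [7, 13]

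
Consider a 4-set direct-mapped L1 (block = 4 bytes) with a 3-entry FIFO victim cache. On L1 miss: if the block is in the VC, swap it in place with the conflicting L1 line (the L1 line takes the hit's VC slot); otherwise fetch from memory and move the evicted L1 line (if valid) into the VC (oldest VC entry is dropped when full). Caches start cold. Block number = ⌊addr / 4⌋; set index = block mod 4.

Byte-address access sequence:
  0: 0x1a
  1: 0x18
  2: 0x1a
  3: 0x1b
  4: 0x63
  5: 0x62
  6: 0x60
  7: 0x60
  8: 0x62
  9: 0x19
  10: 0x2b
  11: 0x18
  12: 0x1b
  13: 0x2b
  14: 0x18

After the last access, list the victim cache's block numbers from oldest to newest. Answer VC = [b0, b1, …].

VC = [10]

0: 0x1a (blk 6, set 2) → MISS  vc=[]
1: 0x18 (blk 6, set 2) → L1-HIT  vc=[]
2: 0x1a (blk 6, set 2) → L1-HIT  vc=[]
3: 0x1b (blk 6, set 2) → L1-HIT  vc=[]
4: 0x63 (blk 24, set 0) → MISS  vc=[]
5: 0x62 (blk 24, set 0) → L1-HIT  vc=[]
6: 0x60 (blk 24, set 0) → L1-HIT  vc=[]
7: 0x60 (blk 24, set 0) → L1-HIT  vc=[]
8: 0x62 (blk 24, set 0) → L1-HIT  vc=[]
9: 0x19 (blk 6, set 2) → L1-HIT  vc=[]
10: 0x2b (blk 10, set 2) → MISS  vc=[6]
11: 0x18 (blk 6, set 2) → VC-HIT  vc=[10]
12: 0x1b (blk 6, set 2) → L1-HIT  vc=[10]
13: 0x2b (blk 10, set 2) → VC-HIT  vc=[6]
14: 0x18 (blk 6, set 2) → VC-HIT  vc=[10]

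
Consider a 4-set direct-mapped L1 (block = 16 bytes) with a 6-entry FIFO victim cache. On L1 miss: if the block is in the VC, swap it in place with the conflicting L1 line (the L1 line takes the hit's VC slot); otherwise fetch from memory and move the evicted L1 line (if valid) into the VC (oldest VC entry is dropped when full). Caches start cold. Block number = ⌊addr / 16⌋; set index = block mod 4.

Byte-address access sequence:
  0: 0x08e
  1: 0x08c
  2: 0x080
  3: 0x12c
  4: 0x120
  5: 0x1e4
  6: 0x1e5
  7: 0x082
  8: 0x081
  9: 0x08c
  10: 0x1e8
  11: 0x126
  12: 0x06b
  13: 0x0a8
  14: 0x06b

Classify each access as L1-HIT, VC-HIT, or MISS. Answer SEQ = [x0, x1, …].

SEQ = [MISS, L1-HIT, L1-HIT, MISS, L1-HIT, MISS, L1-HIT, L1-HIT, L1-HIT, L1-HIT, L1-HIT, VC-HIT, MISS, MISS, VC-HIT]

0: 0x8e (blk 8, set 0) → MISS  vc=[]
1: 0x8c (blk 8, set 0) → L1-HIT  vc=[]
2: 0x80 (blk 8, set 0) → L1-HIT  vc=[]
3: 0x12c (blk 18, set 2) → MISS  vc=[]
4: 0x120 (blk 18, set 2) → L1-HIT  vc=[]
5: 0x1e4 (blk 30, set 2) → MISS  vc=[18]
6: 0x1e5 (blk 30, set 2) → L1-HIT  vc=[18]
7: 0x82 (blk 8, set 0) → L1-HIT  vc=[18]
8: 0x81 (blk 8, set 0) → L1-HIT  vc=[18]
9: 0x8c (blk 8, set 0) → L1-HIT  vc=[18]
10: 0x1e8 (blk 30, set 2) → L1-HIT  vc=[18]
11: 0x126 (blk 18, set 2) → VC-HIT  vc=[30]
12: 0x6b (blk 6, set 2) → MISS  vc=[30, 18]
13: 0xa8 (blk 10, set 2) → MISS  vc=[30, 18, 6]
14: 0x6b (blk 6, set 2) → VC-HIT  vc=[30, 18, 10]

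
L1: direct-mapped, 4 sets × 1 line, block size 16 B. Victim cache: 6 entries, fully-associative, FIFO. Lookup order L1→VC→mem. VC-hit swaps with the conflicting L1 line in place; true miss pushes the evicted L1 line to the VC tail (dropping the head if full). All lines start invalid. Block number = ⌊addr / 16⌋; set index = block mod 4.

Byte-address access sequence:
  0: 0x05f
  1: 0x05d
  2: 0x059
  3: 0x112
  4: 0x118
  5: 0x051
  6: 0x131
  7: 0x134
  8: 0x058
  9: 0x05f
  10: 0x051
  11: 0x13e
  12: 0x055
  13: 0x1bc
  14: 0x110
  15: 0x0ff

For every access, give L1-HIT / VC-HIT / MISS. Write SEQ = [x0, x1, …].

SEQ = [MISS, L1-HIT, L1-HIT, MISS, L1-HIT, VC-HIT, MISS, L1-HIT, L1-HIT, L1-HIT, L1-HIT, L1-HIT, L1-HIT, MISS, VC-HIT, MISS]

  [0] addr=0x5f blk=5 s=1: MISS | VC []
  [1] addr=0x5d blk=5 s=1: L1-HIT | VC []
  [2] addr=0x59 blk=5 s=1: L1-HIT | VC []
  [3] addr=0x112 blk=17 s=1: MISS | VC [5]
  [4] addr=0x118 blk=17 s=1: L1-HIT | VC [5]
  [5] addr=0x51 blk=5 s=1: VC-HIT | VC [17]
  [6] addr=0x131 blk=19 s=3: MISS | VC [17]
  [7] addr=0x134 blk=19 s=3: L1-HIT | VC [17]
  [8] addr=0x58 blk=5 s=1: L1-HIT | VC [17]
  [9] addr=0x5f blk=5 s=1: L1-HIT | VC [17]
  [10] addr=0x51 blk=5 s=1: L1-HIT | VC [17]
  [11] addr=0x13e blk=19 s=3: L1-HIT | VC [17]
  [12] addr=0x55 blk=5 s=1: L1-HIT | VC [17]
  [13] addr=0x1bc blk=27 s=3: MISS | VC [17, 19]
  [14] addr=0x110 blk=17 s=1: VC-HIT | VC [5, 19]
  [15] addr=0xff blk=15 s=3: MISS | VC [5, 19, 27]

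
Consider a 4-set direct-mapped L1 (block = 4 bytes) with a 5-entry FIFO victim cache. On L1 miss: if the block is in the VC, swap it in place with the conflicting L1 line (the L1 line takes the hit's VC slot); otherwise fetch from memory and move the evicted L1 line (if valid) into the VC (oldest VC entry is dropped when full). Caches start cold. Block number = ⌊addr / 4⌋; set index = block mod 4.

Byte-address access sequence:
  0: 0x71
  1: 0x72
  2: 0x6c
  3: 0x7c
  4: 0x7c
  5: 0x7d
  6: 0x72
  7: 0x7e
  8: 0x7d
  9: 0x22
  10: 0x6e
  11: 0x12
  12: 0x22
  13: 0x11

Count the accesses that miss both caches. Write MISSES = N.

MISSES = 5

  [0] addr=0x71 blk=28 s=0: MISS | VC []
  [1] addr=0x72 blk=28 s=0: L1-HIT | VC []
  [2] addr=0x6c blk=27 s=3: MISS | VC []
  [3] addr=0x7c blk=31 s=3: MISS | VC [27]
  [4] addr=0x7c blk=31 s=3: L1-HIT | VC [27]
  [5] addr=0x7d blk=31 s=3: L1-HIT | VC [27]
  [6] addr=0x72 blk=28 s=0: L1-HIT | VC [27]
  [7] addr=0x7e blk=31 s=3: L1-HIT | VC [27]
  [8] addr=0x7d blk=31 s=3: L1-HIT | VC [27]
  [9] addr=0x22 blk=8 s=0: MISS | VC [27, 28]
  [10] addr=0x6e blk=27 s=3: VC-HIT | VC [31, 28]
  [11] addr=0x12 blk=4 s=0: MISS | VC [31, 28, 8]
  [12] addr=0x22 blk=8 s=0: VC-HIT | VC [31, 28, 4]
  [13] addr=0x11 blk=4 s=0: VC-HIT | VC [31, 28, 8]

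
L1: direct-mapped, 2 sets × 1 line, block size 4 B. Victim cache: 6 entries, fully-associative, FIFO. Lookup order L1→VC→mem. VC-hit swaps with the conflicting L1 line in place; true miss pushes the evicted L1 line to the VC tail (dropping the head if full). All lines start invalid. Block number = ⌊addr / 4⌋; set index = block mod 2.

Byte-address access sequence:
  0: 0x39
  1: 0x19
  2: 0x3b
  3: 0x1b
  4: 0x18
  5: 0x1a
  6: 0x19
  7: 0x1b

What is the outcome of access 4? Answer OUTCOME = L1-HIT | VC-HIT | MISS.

0: 0x39 (blk 14, set 0) → MISS  vc=[]
1: 0x19 (blk 6, set 0) → MISS  vc=[14]
2: 0x3b (blk 14, set 0) → VC-HIT  vc=[6]
3: 0x1b (blk 6, set 0) → VC-HIT  vc=[14]
4: 0x18 (blk 6, set 0) → L1-HIT  vc=[14]
5: 0x1a (blk 6, set 0) → L1-HIT  vc=[14]
6: 0x19 (blk 6, set 0) → L1-HIT  vc=[14]
7: 0x1b (blk 6, set 0) → L1-HIT  vc=[14]

OUTCOME = L1-HIT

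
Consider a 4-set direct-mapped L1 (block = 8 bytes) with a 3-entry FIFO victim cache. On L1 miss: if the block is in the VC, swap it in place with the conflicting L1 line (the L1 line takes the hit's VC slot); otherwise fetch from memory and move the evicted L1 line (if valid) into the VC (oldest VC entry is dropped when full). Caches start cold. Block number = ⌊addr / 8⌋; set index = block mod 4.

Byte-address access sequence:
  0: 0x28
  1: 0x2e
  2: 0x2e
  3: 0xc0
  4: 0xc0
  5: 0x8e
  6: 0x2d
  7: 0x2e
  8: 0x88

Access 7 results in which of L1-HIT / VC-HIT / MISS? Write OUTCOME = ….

OUTCOME = L1-HIT

0: 0x28 (blk 5, set 1) → MISS  vc=[]
1: 0x2e (blk 5, set 1) → L1-HIT  vc=[]
2: 0x2e (blk 5, set 1) → L1-HIT  vc=[]
3: 0xc0 (blk 24, set 0) → MISS  vc=[]
4: 0xc0 (blk 24, set 0) → L1-HIT  vc=[]
5: 0x8e (blk 17, set 1) → MISS  vc=[5]
6: 0x2d (blk 5, set 1) → VC-HIT  vc=[17]
7: 0x2e (blk 5, set 1) → L1-HIT  vc=[17]
8: 0x88 (blk 17, set 1) → VC-HIT  vc=[5]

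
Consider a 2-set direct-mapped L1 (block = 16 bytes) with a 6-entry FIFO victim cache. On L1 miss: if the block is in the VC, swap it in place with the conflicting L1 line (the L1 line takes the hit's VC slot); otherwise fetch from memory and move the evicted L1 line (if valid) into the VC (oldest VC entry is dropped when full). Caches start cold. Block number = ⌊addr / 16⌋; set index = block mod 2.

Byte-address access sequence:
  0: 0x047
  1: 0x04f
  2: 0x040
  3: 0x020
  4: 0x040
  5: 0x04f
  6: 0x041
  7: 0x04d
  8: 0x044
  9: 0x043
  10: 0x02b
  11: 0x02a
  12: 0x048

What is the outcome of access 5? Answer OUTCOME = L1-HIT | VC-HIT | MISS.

OUTCOME = L1-HIT

0: 0x47 (blk 4, set 0) → MISS  vc=[]
1: 0x4f (blk 4, set 0) → L1-HIT  vc=[]
2: 0x40 (blk 4, set 0) → L1-HIT  vc=[]
3: 0x20 (blk 2, set 0) → MISS  vc=[4]
4: 0x40 (blk 4, set 0) → VC-HIT  vc=[2]
5: 0x4f (blk 4, set 0) → L1-HIT  vc=[2]
6: 0x41 (blk 4, set 0) → L1-HIT  vc=[2]
7: 0x4d (blk 4, set 0) → L1-HIT  vc=[2]
8: 0x44 (blk 4, set 0) → L1-HIT  vc=[2]
9: 0x43 (blk 4, set 0) → L1-HIT  vc=[2]
10: 0x2b (blk 2, set 0) → VC-HIT  vc=[4]
11: 0x2a (blk 2, set 0) → L1-HIT  vc=[4]
12: 0x48 (blk 4, set 0) → VC-HIT  vc=[2]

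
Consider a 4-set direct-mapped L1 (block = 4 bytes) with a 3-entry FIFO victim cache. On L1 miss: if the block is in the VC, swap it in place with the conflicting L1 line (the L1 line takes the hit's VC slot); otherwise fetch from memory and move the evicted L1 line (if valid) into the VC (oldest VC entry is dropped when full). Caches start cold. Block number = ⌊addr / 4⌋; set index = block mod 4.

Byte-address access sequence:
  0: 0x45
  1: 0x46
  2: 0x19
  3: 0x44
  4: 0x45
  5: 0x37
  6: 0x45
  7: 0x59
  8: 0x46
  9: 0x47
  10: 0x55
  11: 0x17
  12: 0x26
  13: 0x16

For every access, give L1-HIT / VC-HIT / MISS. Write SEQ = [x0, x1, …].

#0 0x45→b17/s1 MISS; vc=[]
#1 0x46→b17/s1 L1-HIT; vc=[]
#2 0x19→b6/s2 MISS; vc=[]
#3 0x44→b17/s1 L1-HIT; vc=[]
#4 0x45→b17/s1 L1-HIT; vc=[]
#5 0x37→b13/s1 MISS; vc=[17]
#6 0x45→b17/s1 VC-HIT; vc=[13]
#7 0x59→b22/s2 MISS; vc=[13,6]
#8 0x46→b17/s1 L1-HIT; vc=[13,6]
#9 0x47→b17/s1 L1-HIT; vc=[13,6]
#10 0x55→b21/s1 MISS; vc=[13,6,17]
#11 0x17→b5/s1 MISS; vc=[6,17,21]
#12 0x26→b9/s1 MISS; vc=[17,21,5]
#13 0x16→b5/s1 VC-HIT; vc=[17,21,9]

SEQ = [MISS, L1-HIT, MISS, L1-HIT, L1-HIT, MISS, VC-HIT, MISS, L1-HIT, L1-HIT, MISS, MISS, MISS, VC-HIT]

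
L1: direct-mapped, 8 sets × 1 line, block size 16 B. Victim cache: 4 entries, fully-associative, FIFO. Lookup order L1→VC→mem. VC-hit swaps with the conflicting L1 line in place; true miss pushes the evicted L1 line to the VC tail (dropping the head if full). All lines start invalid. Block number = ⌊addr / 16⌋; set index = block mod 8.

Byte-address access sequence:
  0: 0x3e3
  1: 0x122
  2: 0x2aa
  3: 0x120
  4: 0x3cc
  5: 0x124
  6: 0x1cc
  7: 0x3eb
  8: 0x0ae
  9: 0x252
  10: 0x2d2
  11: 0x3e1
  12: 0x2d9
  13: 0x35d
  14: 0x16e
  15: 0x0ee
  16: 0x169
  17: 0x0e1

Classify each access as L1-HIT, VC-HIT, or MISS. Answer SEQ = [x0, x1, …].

SEQ = [MISS, MISS, MISS, VC-HIT, MISS, L1-HIT, MISS, L1-HIT, MISS, MISS, MISS, L1-HIT, L1-HIT, MISS, MISS, MISS, VC-HIT, VC-HIT]

0: 0x3e3 (blk 62, set 6) → MISS  vc=[]
1: 0x122 (blk 18, set 2) → MISS  vc=[]
2: 0x2aa (blk 42, set 2) → MISS  vc=[18]
3: 0x120 (blk 18, set 2) → VC-HIT  vc=[42]
4: 0x3cc (blk 60, set 4) → MISS  vc=[42]
5: 0x124 (blk 18, set 2) → L1-HIT  vc=[42]
6: 0x1cc (blk 28, set 4) → MISS  vc=[42, 60]
7: 0x3eb (blk 62, set 6) → L1-HIT  vc=[42, 60]
8: 0xae (blk 10, set 2) → MISS  vc=[42, 60, 18]
9: 0x252 (blk 37, set 5) → MISS  vc=[42, 60, 18]
10: 0x2d2 (blk 45, set 5) → MISS  vc=[42, 60, 18, 37]
11: 0x3e1 (blk 62, set 6) → L1-HIT  vc=[42, 60, 18, 37]
12: 0x2d9 (blk 45, set 5) → L1-HIT  vc=[42, 60, 18, 37]
13: 0x35d (blk 53, set 5) → MISS  vc=[60, 18, 37, 45]
14: 0x16e (blk 22, set 6) → MISS  vc=[18, 37, 45, 62]
15: 0xee (blk 14, set 6) → MISS  vc=[37, 45, 62, 22]
16: 0x169 (blk 22, set 6) → VC-HIT  vc=[37, 45, 62, 14]
17: 0xe1 (blk 14, set 6) → VC-HIT  vc=[37, 45, 62, 22]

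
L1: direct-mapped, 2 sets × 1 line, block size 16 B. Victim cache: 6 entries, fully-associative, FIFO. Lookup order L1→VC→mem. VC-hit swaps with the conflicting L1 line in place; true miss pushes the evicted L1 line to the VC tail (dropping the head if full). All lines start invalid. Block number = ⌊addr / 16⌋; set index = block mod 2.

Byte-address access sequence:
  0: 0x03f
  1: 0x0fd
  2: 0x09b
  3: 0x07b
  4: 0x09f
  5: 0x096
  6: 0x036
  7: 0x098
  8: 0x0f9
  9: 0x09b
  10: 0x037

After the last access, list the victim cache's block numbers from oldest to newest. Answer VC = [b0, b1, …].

  [0] addr=0x3f blk=3 s=1: MISS | VC []
  [1] addr=0xfd blk=15 s=1: MISS | VC [3]
  [2] addr=0x9b blk=9 s=1: MISS | VC [3, 15]
  [3] addr=0x7b blk=7 s=1: MISS | VC [3, 15, 9]
  [4] addr=0x9f blk=9 s=1: VC-HIT | VC [3, 15, 7]
  [5] addr=0x96 blk=9 s=1: L1-HIT | VC [3, 15, 7]
  [6] addr=0x36 blk=3 s=1: VC-HIT | VC [9, 15, 7]
  [7] addr=0x98 blk=9 s=1: VC-HIT | VC [3, 15, 7]
  [8] addr=0xf9 blk=15 s=1: VC-HIT | VC [3, 9, 7]
  [9] addr=0x9b blk=9 s=1: VC-HIT | VC [3, 15, 7]
  [10] addr=0x37 blk=3 s=1: VC-HIT | VC [9, 15, 7]

VC = [9, 15, 7]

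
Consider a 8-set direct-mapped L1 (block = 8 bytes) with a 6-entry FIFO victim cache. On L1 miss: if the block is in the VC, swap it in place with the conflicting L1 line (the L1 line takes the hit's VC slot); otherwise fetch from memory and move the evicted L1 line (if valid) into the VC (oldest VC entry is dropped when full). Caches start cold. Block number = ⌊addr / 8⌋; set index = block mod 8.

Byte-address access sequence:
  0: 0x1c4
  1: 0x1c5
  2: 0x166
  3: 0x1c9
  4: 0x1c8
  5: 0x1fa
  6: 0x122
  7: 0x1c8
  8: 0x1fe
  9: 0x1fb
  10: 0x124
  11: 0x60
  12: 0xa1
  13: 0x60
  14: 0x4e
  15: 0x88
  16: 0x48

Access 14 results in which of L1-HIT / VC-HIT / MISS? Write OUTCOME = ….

OUTCOME = MISS

  [0] addr=0x1c4 blk=56 s=0: MISS | VC []
  [1] addr=0x1c5 blk=56 s=0: L1-HIT | VC []
  [2] addr=0x166 blk=44 s=4: MISS | VC []
  [3] addr=0x1c9 blk=57 s=1: MISS | VC []
  [4] addr=0x1c8 blk=57 s=1: L1-HIT | VC []
  [5] addr=0x1fa blk=63 s=7: MISS | VC []
  [6] addr=0x122 blk=36 s=4: MISS | VC [44]
  [7] addr=0x1c8 blk=57 s=1: L1-HIT | VC [44]
  [8] addr=0x1fe blk=63 s=7: L1-HIT | VC [44]
  [9] addr=0x1fb blk=63 s=7: L1-HIT | VC [44]
  [10] addr=0x124 blk=36 s=4: L1-HIT | VC [44]
  [11] addr=0x60 blk=12 s=4: MISS | VC [44, 36]
  [12] addr=0xa1 blk=20 s=4: MISS | VC [44, 36, 12]
  [13] addr=0x60 blk=12 s=4: VC-HIT | VC [44, 36, 20]
  [14] addr=0x4e blk=9 s=1: MISS | VC [44, 36, 20, 57]
  [15] addr=0x88 blk=17 s=1: MISS | VC [44, 36, 20, 57, 9]
  [16] addr=0x48 blk=9 s=1: VC-HIT | VC [44, 36, 20, 57, 17]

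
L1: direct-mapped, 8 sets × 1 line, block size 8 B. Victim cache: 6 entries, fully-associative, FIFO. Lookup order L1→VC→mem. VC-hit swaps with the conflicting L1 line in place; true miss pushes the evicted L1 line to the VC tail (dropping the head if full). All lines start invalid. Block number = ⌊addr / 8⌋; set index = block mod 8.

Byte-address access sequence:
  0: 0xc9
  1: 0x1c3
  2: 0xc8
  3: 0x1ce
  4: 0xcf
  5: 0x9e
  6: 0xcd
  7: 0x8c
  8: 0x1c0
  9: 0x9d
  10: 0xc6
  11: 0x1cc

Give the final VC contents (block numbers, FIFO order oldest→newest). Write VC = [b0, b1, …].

VC = [17, 25, 56]

#0 0xc9→b25/s1 MISS; vc=[]
#1 0x1c3→b56/s0 MISS; vc=[]
#2 0xc8→b25/s1 L1-HIT; vc=[]
#3 0x1ce→b57/s1 MISS; vc=[25]
#4 0xcf→b25/s1 VC-HIT; vc=[57]
#5 0x9e→b19/s3 MISS; vc=[57]
#6 0xcd→b25/s1 L1-HIT; vc=[57]
#7 0x8c→b17/s1 MISS; vc=[57,25]
#8 0x1c0→b56/s0 L1-HIT; vc=[57,25]
#9 0x9d→b19/s3 L1-HIT; vc=[57,25]
#10 0xc6→b24/s0 MISS; vc=[57,25,56]
#11 0x1cc→b57/s1 VC-HIT; vc=[17,25,56]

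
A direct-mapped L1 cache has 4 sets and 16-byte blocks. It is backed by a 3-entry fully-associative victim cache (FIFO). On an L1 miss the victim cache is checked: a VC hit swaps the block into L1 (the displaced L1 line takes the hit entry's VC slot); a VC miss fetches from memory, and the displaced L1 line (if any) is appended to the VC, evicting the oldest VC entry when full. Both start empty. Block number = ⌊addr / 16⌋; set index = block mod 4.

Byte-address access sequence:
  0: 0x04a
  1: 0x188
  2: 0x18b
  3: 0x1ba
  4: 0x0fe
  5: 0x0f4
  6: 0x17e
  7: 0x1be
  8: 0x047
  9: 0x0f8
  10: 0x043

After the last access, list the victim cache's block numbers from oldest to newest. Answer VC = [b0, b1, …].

VC = [24, 23, 27]

0: 0x4a (blk 4, set 0) → MISS  vc=[]
1: 0x188 (blk 24, set 0) → MISS  vc=[4]
2: 0x18b (blk 24, set 0) → L1-HIT  vc=[4]
3: 0x1ba (blk 27, set 3) → MISS  vc=[4]
4: 0xfe (blk 15, set 3) → MISS  vc=[4, 27]
5: 0xf4 (blk 15, set 3) → L1-HIT  vc=[4, 27]
6: 0x17e (blk 23, set 3) → MISS  vc=[4, 27, 15]
7: 0x1be (blk 27, set 3) → VC-HIT  vc=[4, 23, 15]
8: 0x47 (blk 4, set 0) → VC-HIT  vc=[24, 23, 15]
9: 0xf8 (blk 15, set 3) → VC-HIT  vc=[24, 23, 27]
10: 0x43 (blk 4, set 0) → L1-HIT  vc=[24, 23, 27]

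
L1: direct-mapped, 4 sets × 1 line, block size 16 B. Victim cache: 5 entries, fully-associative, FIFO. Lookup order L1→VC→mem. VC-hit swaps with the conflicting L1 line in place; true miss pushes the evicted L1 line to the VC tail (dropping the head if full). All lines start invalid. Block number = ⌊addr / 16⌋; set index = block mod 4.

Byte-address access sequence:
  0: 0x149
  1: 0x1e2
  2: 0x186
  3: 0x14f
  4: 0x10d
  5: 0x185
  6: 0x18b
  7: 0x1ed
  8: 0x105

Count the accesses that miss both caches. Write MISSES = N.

  [0] addr=0x149 blk=20 s=0: MISS | VC []
  [1] addr=0x1e2 blk=30 s=2: MISS | VC []
  [2] addr=0x186 blk=24 s=0: MISS | VC [20]
  [3] addr=0x14f blk=20 s=0: VC-HIT | VC [24]
  [4] addr=0x10d blk=16 s=0: MISS | VC [24, 20]
  [5] addr=0x185 blk=24 s=0: VC-HIT | VC [16, 20]
  [6] addr=0x18b blk=24 s=0: L1-HIT | VC [16, 20]
  [7] addr=0x1ed blk=30 s=2: L1-HIT | VC [16, 20]
  [8] addr=0x105 blk=16 s=0: VC-HIT | VC [24, 20]

MISSES = 4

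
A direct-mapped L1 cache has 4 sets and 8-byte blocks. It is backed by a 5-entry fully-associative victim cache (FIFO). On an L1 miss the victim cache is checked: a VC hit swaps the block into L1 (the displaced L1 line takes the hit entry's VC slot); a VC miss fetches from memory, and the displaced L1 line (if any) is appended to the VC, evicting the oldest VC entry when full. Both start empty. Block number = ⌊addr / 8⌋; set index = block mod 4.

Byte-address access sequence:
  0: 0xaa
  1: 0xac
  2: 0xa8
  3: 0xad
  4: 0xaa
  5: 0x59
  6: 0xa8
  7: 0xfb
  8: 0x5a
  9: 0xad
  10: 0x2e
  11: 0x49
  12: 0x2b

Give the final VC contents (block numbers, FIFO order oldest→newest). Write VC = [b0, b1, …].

0: 0xaa (blk 21, set 1) → MISS  vc=[]
1: 0xac (blk 21, set 1) → L1-HIT  vc=[]
2: 0xa8 (blk 21, set 1) → L1-HIT  vc=[]
3: 0xad (blk 21, set 1) → L1-HIT  vc=[]
4: 0xaa (blk 21, set 1) → L1-HIT  vc=[]
5: 0x59 (blk 11, set 3) → MISS  vc=[]
6: 0xa8 (blk 21, set 1) → L1-HIT  vc=[]
7: 0xfb (blk 31, set 3) → MISS  vc=[11]
8: 0x5a (blk 11, set 3) → VC-HIT  vc=[31]
9: 0xad (blk 21, set 1) → L1-HIT  vc=[31]
10: 0x2e (blk 5, set 1) → MISS  vc=[31, 21]
11: 0x49 (blk 9, set 1) → MISS  vc=[31, 21, 5]
12: 0x2b (blk 5, set 1) → VC-HIT  vc=[31, 21, 9]

VC = [31, 21, 9]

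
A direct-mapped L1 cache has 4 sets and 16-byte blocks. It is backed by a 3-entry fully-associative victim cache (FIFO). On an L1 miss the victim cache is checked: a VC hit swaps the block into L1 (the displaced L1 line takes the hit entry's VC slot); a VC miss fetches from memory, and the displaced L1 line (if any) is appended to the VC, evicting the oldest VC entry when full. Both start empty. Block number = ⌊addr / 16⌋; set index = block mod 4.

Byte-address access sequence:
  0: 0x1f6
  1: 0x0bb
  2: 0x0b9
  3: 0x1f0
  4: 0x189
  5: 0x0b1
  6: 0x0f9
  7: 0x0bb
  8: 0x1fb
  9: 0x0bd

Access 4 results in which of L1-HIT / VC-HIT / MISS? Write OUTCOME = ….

OUTCOME = MISS

0: 0x1f6 (blk 31, set 3) → MISS  vc=[]
1: 0xbb (blk 11, set 3) → MISS  vc=[31]
2: 0xb9 (blk 11, set 3) → L1-HIT  vc=[31]
3: 0x1f0 (blk 31, set 3) → VC-HIT  vc=[11]
4: 0x189 (blk 24, set 0) → MISS  vc=[11]
5: 0xb1 (blk 11, set 3) → VC-HIT  vc=[31]
6: 0xf9 (blk 15, set 3) → MISS  vc=[31, 11]
7: 0xbb (blk 11, set 3) → VC-HIT  vc=[31, 15]
8: 0x1fb (blk 31, set 3) → VC-HIT  vc=[11, 15]
9: 0xbd (blk 11, set 3) → VC-HIT  vc=[31, 15]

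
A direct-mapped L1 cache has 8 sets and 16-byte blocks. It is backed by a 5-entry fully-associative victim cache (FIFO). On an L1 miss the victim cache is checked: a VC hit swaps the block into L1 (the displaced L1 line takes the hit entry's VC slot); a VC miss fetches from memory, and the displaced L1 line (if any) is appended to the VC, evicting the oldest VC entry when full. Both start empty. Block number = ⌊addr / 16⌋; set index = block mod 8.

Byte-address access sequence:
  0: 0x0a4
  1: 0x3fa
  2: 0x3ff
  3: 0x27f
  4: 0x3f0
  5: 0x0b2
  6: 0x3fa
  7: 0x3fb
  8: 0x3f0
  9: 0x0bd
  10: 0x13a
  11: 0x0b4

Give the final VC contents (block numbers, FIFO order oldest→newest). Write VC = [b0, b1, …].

  [0] addr=0xa4 blk=10 s=2: MISS | VC []
  [1] addr=0x3fa blk=63 s=7: MISS | VC []
  [2] addr=0x3ff blk=63 s=7: L1-HIT | VC []
  [3] addr=0x27f blk=39 s=7: MISS | VC [63]
  [4] addr=0x3f0 blk=63 s=7: VC-HIT | VC [39]
  [5] addr=0xb2 blk=11 s=3: MISS | VC [39]
  [6] addr=0x3fa blk=63 s=7: L1-HIT | VC [39]
  [7] addr=0x3fb blk=63 s=7: L1-HIT | VC [39]
  [8] addr=0x3f0 blk=63 s=7: L1-HIT | VC [39]
  [9] addr=0xbd blk=11 s=3: L1-HIT | VC [39]
  [10] addr=0x13a blk=19 s=3: MISS | VC [39, 11]
  [11] addr=0xb4 blk=11 s=3: VC-HIT | VC [39, 19]

VC = [39, 19]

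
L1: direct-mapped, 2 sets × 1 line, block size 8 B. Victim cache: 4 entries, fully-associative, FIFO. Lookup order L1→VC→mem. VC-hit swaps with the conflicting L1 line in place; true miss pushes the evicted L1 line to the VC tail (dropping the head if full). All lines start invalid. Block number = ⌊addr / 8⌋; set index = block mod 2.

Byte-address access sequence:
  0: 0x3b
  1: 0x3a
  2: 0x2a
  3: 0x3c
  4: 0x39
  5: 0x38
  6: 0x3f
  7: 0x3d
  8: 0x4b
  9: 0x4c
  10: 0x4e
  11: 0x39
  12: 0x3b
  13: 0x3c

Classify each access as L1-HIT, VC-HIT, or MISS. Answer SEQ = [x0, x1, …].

#0 0x3b→b7/s1 MISS; vc=[]
#1 0x3a→b7/s1 L1-HIT; vc=[]
#2 0x2a→b5/s1 MISS; vc=[7]
#3 0x3c→b7/s1 VC-HIT; vc=[5]
#4 0x39→b7/s1 L1-HIT; vc=[5]
#5 0x38→b7/s1 L1-HIT; vc=[5]
#6 0x3f→b7/s1 L1-HIT; vc=[5]
#7 0x3d→b7/s1 L1-HIT; vc=[5]
#8 0x4b→b9/s1 MISS; vc=[5,7]
#9 0x4c→b9/s1 L1-HIT; vc=[5,7]
#10 0x4e→b9/s1 L1-HIT; vc=[5,7]
#11 0x39→b7/s1 VC-HIT; vc=[5,9]
#12 0x3b→b7/s1 L1-HIT; vc=[5,9]
#13 0x3c→b7/s1 L1-HIT; vc=[5,9]

SEQ = [MISS, L1-HIT, MISS, VC-HIT, L1-HIT, L1-HIT, L1-HIT, L1-HIT, MISS, L1-HIT, L1-HIT, VC-HIT, L1-HIT, L1-HIT]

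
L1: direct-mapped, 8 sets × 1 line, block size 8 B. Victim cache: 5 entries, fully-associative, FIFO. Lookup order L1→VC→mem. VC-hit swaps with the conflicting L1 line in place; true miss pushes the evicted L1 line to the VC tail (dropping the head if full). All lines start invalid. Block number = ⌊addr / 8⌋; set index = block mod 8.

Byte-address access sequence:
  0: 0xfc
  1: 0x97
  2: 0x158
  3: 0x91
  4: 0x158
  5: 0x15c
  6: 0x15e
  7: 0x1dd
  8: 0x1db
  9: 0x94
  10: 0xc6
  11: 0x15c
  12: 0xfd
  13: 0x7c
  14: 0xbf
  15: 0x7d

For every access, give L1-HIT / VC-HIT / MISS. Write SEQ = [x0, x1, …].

#0 0xfc→b31/s7 MISS; vc=[]
#1 0x97→b18/s2 MISS; vc=[]
#2 0x158→b43/s3 MISS; vc=[]
#3 0x91→b18/s2 L1-HIT; vc=[]
#4 0x158→b43/s3 L1-HIT; vc=[]
#5 0x15c→b43/s3 L1-HIT; vc=[]
#6 0x15e→b43/s3 L1-HIT; vc=[]
#7 0x1dd→b59/s3 MISS; vc=[43]
#8 0x1db→b59/s3 L1-HIT; vc=[43]
#9 0x94→b18/s2 L1-HIT; vc=[43]
#10 0xc6→b24/s0 MISS; vc=[43]
#11 0x15c→b43/s3 VC-HIT; vc=[59]
#12 0xfd→b31/s7 L1-HIT; vc=[59]
#13 0x7c→b15/s7 MISS; vc=[59,31]
#14 0xbf→b23/s7 MISS; vc=[59,31,15]
#15 0x7d→b15/s7 VC-HIT; vc=[59,31,23]

SEQ = [MISS, MISS, MISS, L1-HIT, L1-HIT, L1-HIT, L1-HIT, MISS, L1-HIT, L1-HIT, MISS, VC-HIT, L1-HIT, MISS, MISS, VC-HIT]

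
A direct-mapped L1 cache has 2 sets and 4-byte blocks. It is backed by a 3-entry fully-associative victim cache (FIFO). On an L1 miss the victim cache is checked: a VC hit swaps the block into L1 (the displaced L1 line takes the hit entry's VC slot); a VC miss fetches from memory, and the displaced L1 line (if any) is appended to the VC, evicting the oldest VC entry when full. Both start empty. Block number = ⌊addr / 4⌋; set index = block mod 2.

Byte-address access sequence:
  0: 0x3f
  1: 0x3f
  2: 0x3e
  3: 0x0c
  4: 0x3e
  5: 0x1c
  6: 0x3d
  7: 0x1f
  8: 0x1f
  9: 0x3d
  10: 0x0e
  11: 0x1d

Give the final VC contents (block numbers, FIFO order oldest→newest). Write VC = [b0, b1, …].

#0 0x3f→b15/s1 MISS; vc=[]
#1 0x3f→b15/s1 L1-HIT; vc=[]
#2 0x3e→b15/s1 L1-HIT; vc=[]
#3 0xc→b3/s1 MISS; vc=[15]
#4 0x3e→b15/s1 VC-HIT; vc=[3]
#5 0x1c→b7/s1 MISS; vc=[3,15]
#6 0x3d→b15/s1 VC-HIT; vc=[3,7]
#7 0x1f→b7/s1 VC-HIT; vc=[3,15]
#8 0x1f→b7/s1 L1-HIT; vc=[3,15]
#9 0x3d→b15/s1 VC-HIT; vc=[3,7]
#10 0xe→b3/s1 VC-HIT; vc=[15,7]
#11 0x1d→b7/s1 VC-HIT; vc=[15,3]

VC = [15, 3]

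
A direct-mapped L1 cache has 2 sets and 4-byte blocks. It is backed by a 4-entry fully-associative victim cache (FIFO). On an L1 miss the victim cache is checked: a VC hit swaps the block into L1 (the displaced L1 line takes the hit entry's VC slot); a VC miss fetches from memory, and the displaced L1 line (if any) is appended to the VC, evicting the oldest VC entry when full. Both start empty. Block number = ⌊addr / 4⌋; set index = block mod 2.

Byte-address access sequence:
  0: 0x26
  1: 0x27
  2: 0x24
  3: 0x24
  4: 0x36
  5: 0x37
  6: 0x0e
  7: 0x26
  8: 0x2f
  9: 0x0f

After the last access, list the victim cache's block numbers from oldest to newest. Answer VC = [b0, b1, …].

  [0] addr=0x26 blk=9 s=1: MISS | VC []
  [1] addr=0x27 blk=9 s=1: L1-HIT | VC []
  [2] addr=0x24 blk=9 s=1: L1-HIT | VC []
  [3] addr=0x24 blk=9 s=1: L1-HIT | VC []
  [4] addr=0x36 blk=13 s=1: MISS | VC [9]
  [5] addr=0x37 blk=13 s=1: L1-HIT | VC [9]
  [6] addr=0xe blk=3 s=1: MISS | VC [9, 13]
  [7] addr=0x26 blk=9 s=1: VC-HIT | VC [3, 13]
  [8] addr=0x2f blk=11 s=1: MISS | VC [3, 13, 9]
  [9] addr=0xf blk=3 s=1: VC-HIT | VC [11, 13, 9]

VC = [11, 13, 9]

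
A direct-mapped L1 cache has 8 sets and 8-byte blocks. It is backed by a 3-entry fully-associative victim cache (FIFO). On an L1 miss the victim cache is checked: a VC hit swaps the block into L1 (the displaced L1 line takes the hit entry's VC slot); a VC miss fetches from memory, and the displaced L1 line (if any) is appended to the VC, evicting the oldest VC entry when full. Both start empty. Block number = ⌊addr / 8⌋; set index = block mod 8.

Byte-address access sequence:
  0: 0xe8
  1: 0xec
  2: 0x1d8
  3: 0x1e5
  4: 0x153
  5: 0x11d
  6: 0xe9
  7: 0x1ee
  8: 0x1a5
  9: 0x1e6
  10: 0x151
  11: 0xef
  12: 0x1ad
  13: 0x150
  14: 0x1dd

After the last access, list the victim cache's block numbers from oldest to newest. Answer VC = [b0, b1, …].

VC = [52, 29, 35]

#0 0xe8→b29/s5 MISS; vc=[]
#1 0xec→b29/s5 L1-HIT; vc=[]
#2 0x1d8→b59/s3 MISS; vc=[]
#3 0x1e5→b60/s4 MISS; vc=[]
#4 0x153→b42/s2 MISS; vc=[]
#5 0x11d→b35/s3 MISS; vc=[59]
#6 0xe9→b29/s5 L1-HIT; vc=[59]
#7 0x1ee→b61/s5 MISS; vc=[59,29]
#8 0x1a5→b52/s4 MISS; vc=[59,29,60]
#9 0x1e6→b60/s4 VC-HIT; vc=[59,29,52]
#10 0x151→b42/s2 L1-HIT; vc=[59,29,52]
#11 0xef→b29/s5 VC-HIT; vc=[59,61,52]
#12 0x1ad→b53/s5 MISS; vc=[61,52,29]
#13 0x150→b42/s2 L1-HIT; vc=[61,52,29]
#14 0x1dd→b59/s3 MISS; vc=[52,29,35]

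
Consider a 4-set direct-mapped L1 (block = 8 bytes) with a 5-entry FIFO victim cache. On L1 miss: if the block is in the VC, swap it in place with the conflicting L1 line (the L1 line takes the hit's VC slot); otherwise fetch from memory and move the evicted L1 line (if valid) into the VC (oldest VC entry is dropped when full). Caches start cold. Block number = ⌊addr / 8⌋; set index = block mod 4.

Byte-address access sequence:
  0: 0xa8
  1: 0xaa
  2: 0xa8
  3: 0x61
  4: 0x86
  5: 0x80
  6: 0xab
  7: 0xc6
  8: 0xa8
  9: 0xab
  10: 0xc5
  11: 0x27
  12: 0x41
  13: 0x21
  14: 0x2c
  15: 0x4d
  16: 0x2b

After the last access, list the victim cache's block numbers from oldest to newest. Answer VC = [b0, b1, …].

VC = [16, 24, 8, 21, 9]

0: 0xa8 (blk 21, set 1) → MISS  vc=[]
1: 0xaa (blk 21, set 1) → L1-HIT  vc=[]
2: 0xa8 (blk 21, set 1) → L1-HIT  vc=[]
3: 0x61 (blk 12, set 0) → MISS  vc=[]
4: 0x86 (blk 16, set 0) → MISS  vc=[12]
5: 0x80 (blk 16, set 0) → L1-HIT  vc=[12]
6: 0xab (blk 21, set 1) → L1-HIT  vc=[12]
7: 0xc6 (blk 24, set 0) → MISS  vc=[12, 16]
8: 0xa8 (blk 21, set 1) → L1-HIT  vc=[12, 16]
9: 0xab (blk 21, set 1) → L1-HIT  vc=[12, 16]
10: 0xc5 (blk 24, set 0) → L1-HIT  vc=[12, 16]
11: 0x27 (blk 4, set 0) → MISS  vc=[12, 16, 24]
12: 0x41 (blk 8, set 0) → MISS  vc=[12, 16, 24, 4]
13: 0x21 (blk 4, set 0) → VC-HIT  vc=[12, 16, 24, 8]
14: 0x2c (blk 5, set 1) → MISS  vc=[12, 16, 24, 8, 21]
15: 0x4d (blk 9, set 1) → MISS  vc=[16, 24, 8, 21, 5]
16: 0x2b (blk 5, set 1) → VC-HIT  vc=[16, 24, 8, 21, 9]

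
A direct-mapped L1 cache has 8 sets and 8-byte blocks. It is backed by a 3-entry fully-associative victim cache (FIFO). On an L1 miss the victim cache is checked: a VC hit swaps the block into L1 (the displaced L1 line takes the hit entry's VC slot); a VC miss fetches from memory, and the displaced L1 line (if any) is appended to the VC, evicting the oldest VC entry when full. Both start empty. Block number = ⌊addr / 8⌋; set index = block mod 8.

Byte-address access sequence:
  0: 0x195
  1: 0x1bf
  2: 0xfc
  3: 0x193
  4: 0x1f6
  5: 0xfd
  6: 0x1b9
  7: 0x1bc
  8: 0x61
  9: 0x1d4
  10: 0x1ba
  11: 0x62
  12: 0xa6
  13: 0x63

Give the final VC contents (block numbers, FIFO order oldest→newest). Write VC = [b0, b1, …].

0: 0x195 (blk 50, set 2) → MISS  vc=[]
1: 0x1bf (blk 55, set 7) → MISS  vc=[]
2: 0xfc (blk 31, set 7) → MISS  vc=[55]
3: 0x193 (blk 50, set 2) → L1-HIT  vc=[55]
4: 0x1f6 (blk 62, set 6) → MISS  vc=[55]
5: 0xfd (blk 31, set 7) → L1-HIT  vc=[55]
6: 0x1b9 (blk 55, set 7) → VC-HIT  vc=[31]
7: 0x1bc (blk 55, set 7) → L1-HIT  vc=[31]
8: 0x61 (blk 12, set 4) → MISS  vc=[31]
9: 0x1d4 (blk 58, set 2) → MISS  vc=[31, 50]
10: 0x1ba (blk 55, set 7) → L1-HIT  vc=[31, 50]
11: 0x62 (blk 12, set 4) → L1-HIT  vc=[31, 50]
12: 0xa6 (blk 20, set 4) → MISS  vc=[31, 50, 12]
13: 0x63 (blk 12, set 4) → VC-HIT  vc=[31, 50, 20]

VC = [31, 50, 20]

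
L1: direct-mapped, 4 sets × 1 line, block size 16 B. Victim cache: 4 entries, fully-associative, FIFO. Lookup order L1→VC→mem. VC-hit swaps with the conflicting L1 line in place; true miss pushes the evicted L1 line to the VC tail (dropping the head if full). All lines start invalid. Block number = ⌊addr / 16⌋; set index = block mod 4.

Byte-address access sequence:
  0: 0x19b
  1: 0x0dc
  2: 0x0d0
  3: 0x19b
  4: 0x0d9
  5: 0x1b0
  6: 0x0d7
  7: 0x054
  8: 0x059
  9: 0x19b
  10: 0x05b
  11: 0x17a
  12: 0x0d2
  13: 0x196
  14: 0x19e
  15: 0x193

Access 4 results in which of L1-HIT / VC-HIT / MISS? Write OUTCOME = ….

OUTCOME = VC-HIT

0: 0x19b (blk 25, set 1) → MISS  vc=[]
1: 0xdc (blk 13, set 1) → MISS  vc=[25]
2: 0xd0 (blk 13, set 1) → L1-HIT  vc=[25]
3: 0x19b (blk 25, set 1) → VC-HIT  vc=[13]
4: 0xd9 (blk 13, set 1) → VC-HIT  vc=[25]
5: 0x1b0 (blk 27, set 3) → MISS  vc=[25]
6: 0xd7 (blk 13, set 1) → L1-HIT  vc=[25]
7: 0x54 (blk 5, set 1) → MISS  vc=[25, 13]
8: 0x59 (blk 5, set 1) → L1-HIT  vc=[25, 13]
9: 0x19b (blk 25, set 1) → VC-HIT  vc=[5, 13]
10: 0x5b (blk 5, set 1) → VC-HIT  vc=[25, 13]
11: 0x17a (blk 23, set 3) → MISS  vc=[25, 13, 27]
12: 0xd2 (blk 13, set 1) → VC-HIT  vc=[25, 5, 27]
13: 0x196 (blk 25, set 1) → VC-HIT  vc=[13, 5, 27]
14: 0x19e (blk 25, set 1) → L1-HIT  vc=[13, 5, 27]
15: 0x193 (blk 25, set 1) → L1-HIT  vc=[13, 5, 27]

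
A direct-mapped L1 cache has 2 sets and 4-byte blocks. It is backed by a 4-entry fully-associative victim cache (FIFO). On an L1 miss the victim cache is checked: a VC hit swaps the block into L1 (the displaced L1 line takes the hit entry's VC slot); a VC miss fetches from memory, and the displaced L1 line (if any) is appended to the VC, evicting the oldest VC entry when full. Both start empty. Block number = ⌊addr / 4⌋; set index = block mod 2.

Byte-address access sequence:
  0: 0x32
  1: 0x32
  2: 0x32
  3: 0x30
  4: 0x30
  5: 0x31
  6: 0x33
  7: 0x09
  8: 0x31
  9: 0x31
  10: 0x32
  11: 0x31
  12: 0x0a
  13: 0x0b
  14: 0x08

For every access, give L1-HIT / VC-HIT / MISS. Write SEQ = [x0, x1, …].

SEQ = [MISS, L1-HIT, L1-HIT, L1-HIT, L1-HIT, L1-HIT, L1-HIT, MISS, VC-HIT, L1-HIT, L1-HIT, L1-HIT, VC-HIT, L1-HIT, L1-HIT]

#0 0x32→b12/s0 MISS; vc=[]
#1 0x32→b12/s0 L1-HIT; vc=[]
#2 0x32→b12/s0 L1-HIT; vc=[]
#3 0x30→b12/s0 L1-HIT; vc=[]
#4 0x30→b12/s0 L1-HIT; vc=[]
#5 0x31→b12/s0 L1-HIT; vc=[]
#6 0x33→b12/s0 L1-HIT; vc=[]
#7 0x9→b2/s0 MISS; vc=[12]
#8 0x31→b12/s0 VC-HIT; vc=[2]
#9 0x31→b12/s0 L1-HIT; vc=[2]
#10 0x32→b12/s0 L1-HIT; vc=[2]
#11 0x31→b12/s0 L1-HIT; vc=[2]
#12 0xa→b2/s0 VC-HIT; vc=[12]
#13 0xb→b2/s0 L1-HIT; vc=[12]
#14 0x8→b2/s0 L1-HIT; vc=[12]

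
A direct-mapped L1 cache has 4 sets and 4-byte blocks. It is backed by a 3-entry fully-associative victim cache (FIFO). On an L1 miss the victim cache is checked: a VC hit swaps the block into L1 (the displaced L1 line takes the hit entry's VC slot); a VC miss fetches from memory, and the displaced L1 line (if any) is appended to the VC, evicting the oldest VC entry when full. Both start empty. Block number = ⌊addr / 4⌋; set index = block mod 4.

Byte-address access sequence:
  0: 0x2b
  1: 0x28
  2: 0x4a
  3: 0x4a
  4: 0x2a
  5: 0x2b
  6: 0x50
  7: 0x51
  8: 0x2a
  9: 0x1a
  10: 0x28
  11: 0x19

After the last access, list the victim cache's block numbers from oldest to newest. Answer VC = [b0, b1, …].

VC = [18, 10]

0: 0x2b (blk 10, set 2) → MISS  vc=[]
1: 0x28 (blk 10, set 2) → L1-HIT  vc=[]
2: 0x4a (blk 18, set 2) → MISS  vc=[10]
3: 0x4a (blk 18, set 2) → L1-HIT  vc=[10]
4: 0x2a (blk 10, set 2) → VC-HIT  vc=[18]
5: 0x2b (blk 10, set 2) → L1-HIT  vc=[18]
6: 0x50 (blk 20, set 0) → MISS  vc=[18]
7: 0x51 (blk 20, set 0) → L1-HIT  vc=[18]
8: 0x2a (blk 10, set 2) → L1-HIT  vc=[18]
9: 0x1a (blk 6, set 2) → MISS  vc=[18, 10]
10: 0x28 (blk 10, set 2) → VC-HIT  vc=[18, 6]
11: 0x19 (blk 6, set 2) → VC-HIT  vc=[18, 10]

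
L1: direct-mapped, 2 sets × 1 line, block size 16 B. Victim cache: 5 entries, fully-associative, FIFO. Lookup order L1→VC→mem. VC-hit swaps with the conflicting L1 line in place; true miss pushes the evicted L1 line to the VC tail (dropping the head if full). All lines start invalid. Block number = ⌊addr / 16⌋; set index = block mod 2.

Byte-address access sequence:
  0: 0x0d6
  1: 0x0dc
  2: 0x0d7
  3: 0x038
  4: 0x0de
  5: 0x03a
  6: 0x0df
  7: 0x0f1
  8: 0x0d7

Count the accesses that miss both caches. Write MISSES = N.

MISSES = 3

#0 0xd6→b13/s1 MISS; vc=[]
#1 0xdc→b13/s1 L1-HIT; vc=[]
#2 0xd7→b13/s1 L1-HIT; vc=[]
#3 0x38→b3/s1 MISS; vc=[13]
#4 0xde→b13/s1 VC-HIT; vc=[3]
#5 0x3a→b3/s1 VC-HIT; vc=[13]
#6 0xdf→b13/s1 VC-HIT; vc=[3]
#7 0xf1→b15/s1 MISS; vc=[3,13]
#8 0xd7→b13/s1 VC-HIT; vc=[3,15]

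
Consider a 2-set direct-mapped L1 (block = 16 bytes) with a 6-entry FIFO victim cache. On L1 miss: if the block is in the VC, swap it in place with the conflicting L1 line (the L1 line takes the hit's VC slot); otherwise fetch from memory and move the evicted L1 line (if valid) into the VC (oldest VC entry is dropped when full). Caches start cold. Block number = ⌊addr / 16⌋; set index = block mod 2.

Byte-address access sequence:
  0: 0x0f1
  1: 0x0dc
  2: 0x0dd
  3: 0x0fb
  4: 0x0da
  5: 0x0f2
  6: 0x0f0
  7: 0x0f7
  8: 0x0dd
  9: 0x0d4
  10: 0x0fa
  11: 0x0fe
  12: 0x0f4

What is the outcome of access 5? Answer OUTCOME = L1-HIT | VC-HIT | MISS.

0: 0xf1 (blk 15, set 1) → MISS  vc=[]
1: 0xdc (blk 13, set 1) → MISS  vc=[15]
2: 0xdd (blk 13, set 1) → L1-HIT  vc=[15]
3: 0xfb (blk 15, set 1) → VC-HIT  vc=[13]
4: 0xda (blk 13, set 1) → VC-HIT  vc=[15]
5: 0xf2 (blk 15, set 1) → VC-HIT  vc=[13]
6: 0xf0 (blk 15, set 1) → L1-HIT  vc=[13]
7: 0xf7 (blk 15, set 1) → L1-HIT  vc=[13]
8: 0xdd (blk 13, set 1) → VC-HIT  vc=[15]
9: 0xd4 (blk 13, set 1) → L1-HIT  vc=[15]
10: 0xfa (blk 15, set 1) → VC-HIT  vc=[13]
11: 0xfe (blk 15, set 1) → L1-HIT  vc=[13]
12: 0xf4 (blk 15, set 1) → L1-HIT  vc=[13]

OUTCOME = VC-HIT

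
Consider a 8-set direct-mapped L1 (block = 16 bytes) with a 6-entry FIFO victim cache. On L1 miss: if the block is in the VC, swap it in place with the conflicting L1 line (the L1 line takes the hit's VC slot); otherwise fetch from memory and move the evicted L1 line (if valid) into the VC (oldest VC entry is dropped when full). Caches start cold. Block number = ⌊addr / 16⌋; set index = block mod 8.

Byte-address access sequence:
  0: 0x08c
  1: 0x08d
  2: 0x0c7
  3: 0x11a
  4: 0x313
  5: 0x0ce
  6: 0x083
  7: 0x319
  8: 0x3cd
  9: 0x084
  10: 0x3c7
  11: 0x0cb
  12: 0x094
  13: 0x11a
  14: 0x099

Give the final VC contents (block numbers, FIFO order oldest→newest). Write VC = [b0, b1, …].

#0 0x8c→b8/s0 MISS; vc=[]
#1 0x8d→b8/s0 L1-HIT; vc=[]
#2 0xc7→b12/s4 MISS; vc=[]
#3 0x11a→b17/s1 MISS; vc=[]
#4 0x313→b49/s1 MISS; vc=[17]
#5 0xce→b12/s4 L1-HIT; vc=[17]
#6 0x83→b8/s0 L1-HIT; vc=[17]
#7 0x319→b49/s1 L1-HIT; vc=[17]
#8 0x3cd→b60/s4 MISS; vc=[17,12]
#9 0x84→b8/s0 L1-HIT; vc=[17,12]
#10 0x3c7→b60/s4 L1-HIT; vc=[17,12]
#11 0xcb→b12/s4 VC-HIT; vc=[17,60]
#12 0x94→b9/s1 MISS; vc=[17,60,49]
#13 0x11a→b17/s1 VC-HIT; vc=[9,60,49]
#14 0x99→b9/s1 VC-HIT; vc=[17,60,49]

VC = [17, 60, 49]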